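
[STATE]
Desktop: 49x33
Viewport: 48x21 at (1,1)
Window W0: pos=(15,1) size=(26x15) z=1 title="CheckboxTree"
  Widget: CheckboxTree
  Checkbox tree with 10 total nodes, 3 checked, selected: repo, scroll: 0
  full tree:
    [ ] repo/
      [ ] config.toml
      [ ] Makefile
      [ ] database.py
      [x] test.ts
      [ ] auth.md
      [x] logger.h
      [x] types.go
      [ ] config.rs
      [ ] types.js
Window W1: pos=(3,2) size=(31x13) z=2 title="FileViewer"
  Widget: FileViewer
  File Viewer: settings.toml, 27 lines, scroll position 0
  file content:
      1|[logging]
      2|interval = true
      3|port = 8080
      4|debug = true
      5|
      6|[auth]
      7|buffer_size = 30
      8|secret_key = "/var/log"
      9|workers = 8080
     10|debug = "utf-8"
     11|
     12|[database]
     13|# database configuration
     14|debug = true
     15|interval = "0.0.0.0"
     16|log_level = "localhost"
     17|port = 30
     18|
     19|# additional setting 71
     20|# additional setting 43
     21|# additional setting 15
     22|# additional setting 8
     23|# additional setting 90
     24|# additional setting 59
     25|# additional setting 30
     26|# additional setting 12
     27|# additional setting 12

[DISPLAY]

              ┏━━━━━━━━━━━━━━━━━━━━━━━━┓        
  ┏━━━━━━━━━━━━━━━━━━━━━━━━━━━━━┓      ┃        
  ┃ FileViewer                  ┃──────┨        
  ┠─────────────────────────────┨      ┃        
  ┃[logging]                   ▲┃      ┃        
  ┃interval = true             █┃      ┃        
  ┃port = 8080                 ░┃      ┃        
  ┃debug = true                ░┃      ┃        
  ┃                            ░┃      ┃        
  ┃[auth]                      ░┃      ┃        
  ┃buffer_size = 30            ░┃      ┃        
  ┃secret_key = "/var/log"     ░┃      ┃        
  ┃workers = 8080              ▼┃      ┃        
  ┗━━━━━━━━━━━━━━━━━━━━━━━━━━━━━┛      ┃        
              ┗━━━━━━━━━━━━━━━━━━━━━━━━┛        
                                                
                                                
                                                
                                                
                                                
                                                


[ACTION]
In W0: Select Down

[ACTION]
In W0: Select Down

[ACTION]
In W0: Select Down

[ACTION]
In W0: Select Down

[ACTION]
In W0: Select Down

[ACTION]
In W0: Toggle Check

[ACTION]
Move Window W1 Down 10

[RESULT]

              ┏━━━━━━━━━━━━━━━━━━━━━━━━┓        
              ┃ CheckboxTree           ┃        
              ┠────────────────────────┨        
              ┃ [-] repo/              ┃        
              ┃   [ ] config.toml      ┃        
              ┃   [ ] Makefile         ┃        
              ┃   [ ] database.py      ┃        
              ┃   [x] test.ts          ┃        
              ┃>  [x] auth.md          ┃        
              ┃   [x] logger.h         ┃        
              ┃   [x] types.go         ┃        
  ┏━━━━━━━━━━━━━━━━━━━━━━━━━━━━━┓      ┃        
  ┃ FileViewer                  ┃      ┃        
  ┠─────────────────────────────┨      ┃        
  ┃[logging]                   ▲┃━━━━━━┛        
  ┃interval = true             █┃               
  ┃port = 8080                 ░┃               
  ┃debug = true                ░┃               
  ┃                            ░┃               
  ┃[auth]                      ░┃               
  ┃buffer_size = 30            ░┃               


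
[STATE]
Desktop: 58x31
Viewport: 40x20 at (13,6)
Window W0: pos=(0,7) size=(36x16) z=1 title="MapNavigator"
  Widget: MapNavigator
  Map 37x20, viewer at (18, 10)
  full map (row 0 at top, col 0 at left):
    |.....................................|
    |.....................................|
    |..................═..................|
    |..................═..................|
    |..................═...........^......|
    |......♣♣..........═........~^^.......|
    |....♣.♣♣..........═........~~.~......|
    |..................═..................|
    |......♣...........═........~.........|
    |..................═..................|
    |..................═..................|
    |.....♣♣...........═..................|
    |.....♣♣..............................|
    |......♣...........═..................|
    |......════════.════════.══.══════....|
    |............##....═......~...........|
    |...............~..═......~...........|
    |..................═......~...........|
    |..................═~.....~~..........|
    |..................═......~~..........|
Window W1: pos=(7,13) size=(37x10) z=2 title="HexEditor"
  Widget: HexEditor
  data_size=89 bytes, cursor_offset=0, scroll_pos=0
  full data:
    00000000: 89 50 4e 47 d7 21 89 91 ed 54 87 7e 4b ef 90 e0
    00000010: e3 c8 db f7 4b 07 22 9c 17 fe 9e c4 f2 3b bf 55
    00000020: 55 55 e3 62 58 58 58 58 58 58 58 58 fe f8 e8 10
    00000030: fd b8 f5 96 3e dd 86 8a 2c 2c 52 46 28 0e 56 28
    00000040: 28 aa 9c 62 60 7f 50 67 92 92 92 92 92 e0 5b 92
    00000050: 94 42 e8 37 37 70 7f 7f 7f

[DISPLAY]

                                        
━━━━━━━━━━━━━━━━━━━━━━┓                 
r                     ┃                 
──────────────────────┨                 
.....═...........^....┃                 
.....═........~^^.....┃                 
.....═........~~.~....┃                 
━━━━━━━━━━━━━━━━━━━━━━━━━━━━━━┓         
ditor                         ┃         
──────────────────────────────┨         
000  89 50 4e 47 d7 21 89 91  ┃         
010  e3 c8 db f7 4b 07 22 9c  ┃         
020  55 55 e3 62 58 58 58 58  ┃         
030  fd b8 f5 96 3e dd 86 8a  ┃         
040  28 aa 9c 62 60 7f 50 67  ┃         
050  94 42 e8 37 37 70 7f 7f  ┃         
━━━━━━━━━━━━━━━━━━━━━━━━━━━━━━┛         
                                        
                                        
                                        


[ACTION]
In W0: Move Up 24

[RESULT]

                                        
━━━━━━━━━━━━━━━━━━━━━━┓                 
r                     ┃                 
──────────────────────┨                 
                      ┃                 
                      ┃                 
                      ┃                 
━━━━━━━━━━━━━━━━━━━━━━━━━━━━━━┓         
ditor                         ┃         
──────────────────────────────┨         
000  89 50 4e 47 d7 21 89 91  ┃         
010  e3 c8 db f7 4b 07 22 9c  ┃         
020  55 55 e3 62 58 58 58 58  ┃         
030  fd b8 f5 96 3e dd 86 8a  ┃         
040  28 aa 9c 62 60 7f 50 67  ┃         
050  94 42 e8 37 37 70 7f 7f  ┃         
━━━━━━━━━━━━━━━━━━━━━━━━━━━━━━┛         
                                        
                                        
                                        


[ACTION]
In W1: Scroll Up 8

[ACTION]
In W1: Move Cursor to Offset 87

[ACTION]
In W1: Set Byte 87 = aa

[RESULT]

                                        
━━━━━━━━━━━━━━━━━━━━━━┓                 
r                     ┃                 
──────────────────────┨                 
                      ┃                 
                      ┃                 
                      ┃                 
━━━━━━━━━━━━━━━━━━━━━━━━━━━━━━┓         
ditor                         ┃         
──────────────────────────────┨         
000  89 50 4e 47 d7 21 89 91  ┃         
010  e3 c8 db f7 4b 07 22 9c  ┃         
020  55 55 e3 62 58 58 58 58  ┃         
030  fd b8 f5 96 3e dd 86 8a  ┃         
040  28 aa 9c 62 60 7f 50 67  ┃         
050  94 42 e8 37 37 70 7f AA  ┃         
━━━━━━━━━━━━━━━━━━━━━━━━━━━━━━┛         
                                        
                                        
                                        


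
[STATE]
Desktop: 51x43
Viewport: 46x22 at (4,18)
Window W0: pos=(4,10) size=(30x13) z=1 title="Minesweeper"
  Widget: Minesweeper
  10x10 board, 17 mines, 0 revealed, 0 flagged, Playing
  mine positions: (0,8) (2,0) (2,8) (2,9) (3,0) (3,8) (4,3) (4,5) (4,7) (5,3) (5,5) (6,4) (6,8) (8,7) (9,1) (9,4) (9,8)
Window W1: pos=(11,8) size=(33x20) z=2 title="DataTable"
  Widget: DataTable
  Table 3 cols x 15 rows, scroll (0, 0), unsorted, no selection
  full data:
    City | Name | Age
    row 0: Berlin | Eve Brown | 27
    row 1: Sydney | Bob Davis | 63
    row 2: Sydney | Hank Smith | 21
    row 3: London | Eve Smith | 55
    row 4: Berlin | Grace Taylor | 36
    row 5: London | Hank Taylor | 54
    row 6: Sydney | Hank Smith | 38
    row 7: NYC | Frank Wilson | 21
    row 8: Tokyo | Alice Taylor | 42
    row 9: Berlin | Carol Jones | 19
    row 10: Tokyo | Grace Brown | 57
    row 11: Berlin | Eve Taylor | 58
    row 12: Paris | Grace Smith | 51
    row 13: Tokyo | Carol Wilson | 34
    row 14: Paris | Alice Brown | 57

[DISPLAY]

┃■■■■■■┃London│Hank Taylor │54         ┃      
┃■■■■■■┃Sydney│Hank Smith  │38         ┃      
┃■■■■■■┃NYC   │Frank Wilson│21         ┃      
┃■■■■■■┃Tokyo │Alice Taylor│42         ┃      
┗━━━━━━┃Berlin│Carol Jones │19         ┃      
       ┃Tokyo │Grace Brown │57         ┃      
       ┃Berlin│Eve Taylor  │58         ┃      
       ┃Paris │Grace Smith │51         ┃      
       ┃Tokyo │Carol Wilson│34         ┃      
       ┗━━━━━━━━━━━━━━━━━━━━━━━━━━━━━━━┛      
                                              
                                              
                                              
                                              
                                              
                                              
                                              
                                              
                                              
                                              
                                              
                                              


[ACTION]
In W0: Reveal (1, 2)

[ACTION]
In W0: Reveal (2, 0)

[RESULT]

┃■■■✹■✹┃London│Hank Taylor │54         ┃      
┃■■■■✹■┃Sydney│Hank Smith  │38         ┃      
┃■■■■■■┃NYC   │Frank Wilson│21         ┃      
┃■■■■■■┃Tokyo │Alice Taylor│42         ┃      
┗━━━━━━┃Berlin│Carol Jones │19         ┃      
       ┃Tokyo │Grace Brown │57         ┃      
       ┃Berlin│Eve Taylor  │58         ┃      
       ┃Paris │Grace Smith │51         ┃      
       ┃Tokyo │Carol Wilson│34         ┃      
       ┗━━━━━━━━━━━━━━━━━━━━━━━━━━━━━━━┛      
                                              
                                              
                                              
                                              
                                              
                                              
                                              
                                              
                                              
                                              
                                              
                                              


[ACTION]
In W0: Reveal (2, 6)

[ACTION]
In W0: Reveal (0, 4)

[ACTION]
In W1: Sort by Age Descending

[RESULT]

┃■■■✹■✹┃London│Hank Taylor │54         ┃      
┃■■■■✹■┃Paris │Grace Smith │51         ┃      
┃■■■■■■┃Tokyo │Alice Taylor│42         ┃      
┃■■■■■■┃Sydney│Hank Smith  │38         ┃      
┗━━━━━━┃Berlin│Grace Taylor│36         ┃      
       ┃Tokyo │Carol Wilson│34         ┃      
       ┃Berlin│Eve Brown   │27         ┃      
       ┃Sydney│Hank Smith  │21         ┃      
       ┃NYC   │Frank Wilson│21         ┃      
       ┗━━━━━━━━━━━━━━━━━━━━━━━━━━━━━━━┛      
                                              
                                              
                                              
                                              
                                              
                                              
                                              
                                              
                                              
                                              
                                              
                                              


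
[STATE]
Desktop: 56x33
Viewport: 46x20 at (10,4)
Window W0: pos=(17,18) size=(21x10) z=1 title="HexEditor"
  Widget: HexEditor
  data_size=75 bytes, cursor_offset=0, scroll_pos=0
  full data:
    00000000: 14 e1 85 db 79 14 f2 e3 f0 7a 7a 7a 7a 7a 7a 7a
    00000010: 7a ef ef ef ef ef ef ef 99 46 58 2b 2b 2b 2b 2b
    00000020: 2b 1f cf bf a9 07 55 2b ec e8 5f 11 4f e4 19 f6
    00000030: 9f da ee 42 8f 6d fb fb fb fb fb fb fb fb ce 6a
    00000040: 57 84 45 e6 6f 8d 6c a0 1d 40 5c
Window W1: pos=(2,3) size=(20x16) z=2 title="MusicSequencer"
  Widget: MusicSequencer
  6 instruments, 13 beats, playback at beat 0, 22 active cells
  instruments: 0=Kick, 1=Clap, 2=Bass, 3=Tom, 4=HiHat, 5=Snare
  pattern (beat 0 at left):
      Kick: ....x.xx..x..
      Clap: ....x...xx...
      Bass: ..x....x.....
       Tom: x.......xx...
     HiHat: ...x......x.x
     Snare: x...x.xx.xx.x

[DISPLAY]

equencer   ┃                                  
───────────┨                                  
12345678901┃                                  
···█·██··█·┃                                  
···█···██··┃                                  
·█····█····┃                                  
·······██··┃                                  
··█······█·┃                                  
···█·██·██·┃                                  
           ┃                                  
           ┃                                  
           ┃                                  
           ┃                                  
           ┃                                  
━━━━━━━━━━━┛━━━━━━━━━━━━━━━┓                  
       ┃ HexEditor         ┃                  
       ┠───────────────────┨                  
       ┃00000000  14 e1 85 ┃                  
       ┃00000010  7a ef ef ┃                  
       ┃00000020  2b 1f cf ┃                  


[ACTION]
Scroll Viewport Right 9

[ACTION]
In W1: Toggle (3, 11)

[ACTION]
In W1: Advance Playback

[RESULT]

equencer   ┃                                  
───────────┨                                  
▼2345678901┃                                  
···█·██··█·┃                                  
···█···██··┃                                  
·█····█····┃                                  
·······██·█┃                                  
··█······█·┃                                  
···█·██·██·┃                                  
           ┃                                  
           ┃                                  
           ┃                                  
           ┃                                  
           ┃                                  
━━━━━━━━━━━┛━━━━━━━━━━━━━━━┓                  
       ┃ HexEditor         ┃                  
       ┠───────────────────┨                  
       ┃00000000  14 e1 85 ┃                  
       ┃00000010  7a ef ef ┃                  
       ┃00000020  2b 1f cf ┃                  


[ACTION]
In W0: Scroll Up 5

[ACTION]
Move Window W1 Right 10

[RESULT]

  ┃ MusicSequencer   ┃                        
  ┠──────────────────┨                        
  ┃      0▼2345678901┃                        
  ┃  Kick····█·██··█·┃                        
  ┃  Clap····█···██··┃                        
  ┃  Bass··█····█····┃                        
  ┃   Tom█·······██·█┃                        
  ┃ HiHat···█······█·┃                        
  ┃ Snare█···█·██·██·┃                        
  ┃                  ┃                        
  ┃                  ┃                        
  ┃                  ┃                        
  ┃                  ┃                        
  ┃                  ┃                        
  ┗━━━━━━━━━━━━━━━━━━┛━━━━━┓                  
       ┃ HexEditor         ┃                  
       ┠───────────────────┨                  
       ┃00000000  14 e1 85 ┃                  
       ┃00000010  7a ef ef ┃                  
       ┃00000020  2b 1f cf ┃                  


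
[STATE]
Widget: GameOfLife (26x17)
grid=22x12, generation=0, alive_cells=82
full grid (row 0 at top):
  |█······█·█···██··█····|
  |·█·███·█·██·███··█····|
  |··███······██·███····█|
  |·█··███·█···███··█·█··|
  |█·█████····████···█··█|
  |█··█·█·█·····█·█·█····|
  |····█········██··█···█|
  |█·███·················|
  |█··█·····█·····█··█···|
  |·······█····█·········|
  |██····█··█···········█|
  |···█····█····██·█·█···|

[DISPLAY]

Gen: 0                    
█······█·█···██··█····    
·█·███·█·██·███··█····    
··███······██·███····█    
·█··███·█···███··█·█··    
█·█████····████···█··█    
█··█·█·█·····█·█·█····    
····█········██··█···█    
█·███·················    
█··█·····█·····█··█···    
·······█····█·········    
██····█··█···········█    
···█····█····██·█·█···    
                          
                          
                          
                          


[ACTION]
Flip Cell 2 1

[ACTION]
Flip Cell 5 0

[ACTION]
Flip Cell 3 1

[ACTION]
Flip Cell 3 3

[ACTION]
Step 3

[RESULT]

Gen: 3                    
·····██···█······█····    
██···██··█·█·····██···    
██···█·█·██······██···    
······█··██···········    
··█···················    
·███··················    
·██·█········█········    
···███·······█·█······    
···███········█·······    
·······██·············    
·······██·············    
······················    
                          
                          
                          
                          


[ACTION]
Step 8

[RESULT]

Gen: 11                   
·········█··█·········    
········█···█·········    
██······█····█········    
█·····█····██·········    
·█···██·█·············    
·█·██···█·············    
··█·███···············    
··██·█·█··············    
··███·················    
······██··············    
······················    
······················    
                          
                          
                          
                          


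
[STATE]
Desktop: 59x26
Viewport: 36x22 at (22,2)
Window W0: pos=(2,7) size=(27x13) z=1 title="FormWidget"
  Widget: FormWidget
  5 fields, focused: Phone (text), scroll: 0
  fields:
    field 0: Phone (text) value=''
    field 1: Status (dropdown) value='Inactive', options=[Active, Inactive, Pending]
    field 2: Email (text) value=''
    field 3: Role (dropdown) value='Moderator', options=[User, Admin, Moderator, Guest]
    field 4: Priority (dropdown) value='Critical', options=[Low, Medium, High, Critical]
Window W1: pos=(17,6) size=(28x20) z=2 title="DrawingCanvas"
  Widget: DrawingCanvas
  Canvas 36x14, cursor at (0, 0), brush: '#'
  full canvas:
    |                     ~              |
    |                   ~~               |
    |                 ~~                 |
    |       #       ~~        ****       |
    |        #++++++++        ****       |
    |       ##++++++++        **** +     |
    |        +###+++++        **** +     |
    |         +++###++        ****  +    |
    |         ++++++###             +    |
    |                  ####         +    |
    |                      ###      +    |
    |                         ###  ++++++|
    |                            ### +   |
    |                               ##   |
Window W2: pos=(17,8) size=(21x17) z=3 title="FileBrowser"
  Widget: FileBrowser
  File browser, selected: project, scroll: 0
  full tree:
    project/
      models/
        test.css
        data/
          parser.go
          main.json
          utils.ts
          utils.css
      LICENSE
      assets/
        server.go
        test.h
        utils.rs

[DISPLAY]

                                    
                                    
                                    
                                    
━━━━━━━━━━━━━━━━━━━━━━┓             
wingCanvas            ┃             
━━━━━━━━━━━━━━━┓──────┨             
eBrowser       ┃ ~    ┃             
───────────────┨~     ┃             
] project/     ┃      ┃             
[+] models/    ┃     *┃             
LICENSE        ┃     *┃             
[+] assets/    ┃     *┃             
               ┃     *┃             
               ┃     *┃             
               ┃      ┃             
               ┃##    ┃             
               ┃  ### ┃             
               ┃     #┃             
               ┃      ┃             
               ┃      ┃             
               ┃      ┃             


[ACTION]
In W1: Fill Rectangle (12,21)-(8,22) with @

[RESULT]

                                    
                                    
                                    
                                    
━━━━━━━━━━━━━━━━━━━━━━┓             
wingCanvas            ┃             
━━━━━━━━━━━━━━━┓──────┨             
eBrowser       ┃ ~    ┃             
───────────────┨~     ┃             
] project/     ┃      ┃             
[+] models/    ┃     *┃             
LICENSE        ┃     *┃             
[+] assets/    ┃     *┃             
               ┃     *┃             
               ┃     *┃             
               ┃ @@   ┃             
               ┃#@@   ┃             
               ┃ @@## ┃             
               ┃ @@  #┃             
               ┃ @@   ┃             
               ┃      ┃             
               ┃      ┃             


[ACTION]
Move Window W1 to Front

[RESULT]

                                    
                                    
                                    
                                    
━━━━━━━━━━━━━━━━━━━━━━┓             
wingCanvas            ┃             
──────────────────────┨             
                 ~    ┃             
               ~~     ┃             
             ~~       ┃             
   #       ~~        *┃             
    #++++++++        *┃             
   ##++++++++        *┃             
    +###+++++        *┃             
     +++###++        *┃             
     ++++++###   @@   ┃             
              ###@@   ┃             
                 @@## ┃             
                 @@  #┃             
                 @@   ┃             
                      ┃             
                      ┃             


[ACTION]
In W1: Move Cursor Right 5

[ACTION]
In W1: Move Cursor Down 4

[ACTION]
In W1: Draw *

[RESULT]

                                    
                                    
                                    
                                    
━━━━━━━━━━━━━━━━━━━━━━┓             
wingCanvas            ┃             
──────────────────────┨             
                 ~    ┃             
               ~~     ┃             
             ~~       ┃             
   #       ~~        *┃             
 *  #++++++++        *┃             
   ##++++++++        *┃             
    +###+++++        *┃             
     +++###++        *┃             
     ++++++###   @@   ┃             
              ###@@   ┃             
                 @@## ┃             
                 @@  #┃             
                 @@   ┃             
                      ┃             
                      ┃             


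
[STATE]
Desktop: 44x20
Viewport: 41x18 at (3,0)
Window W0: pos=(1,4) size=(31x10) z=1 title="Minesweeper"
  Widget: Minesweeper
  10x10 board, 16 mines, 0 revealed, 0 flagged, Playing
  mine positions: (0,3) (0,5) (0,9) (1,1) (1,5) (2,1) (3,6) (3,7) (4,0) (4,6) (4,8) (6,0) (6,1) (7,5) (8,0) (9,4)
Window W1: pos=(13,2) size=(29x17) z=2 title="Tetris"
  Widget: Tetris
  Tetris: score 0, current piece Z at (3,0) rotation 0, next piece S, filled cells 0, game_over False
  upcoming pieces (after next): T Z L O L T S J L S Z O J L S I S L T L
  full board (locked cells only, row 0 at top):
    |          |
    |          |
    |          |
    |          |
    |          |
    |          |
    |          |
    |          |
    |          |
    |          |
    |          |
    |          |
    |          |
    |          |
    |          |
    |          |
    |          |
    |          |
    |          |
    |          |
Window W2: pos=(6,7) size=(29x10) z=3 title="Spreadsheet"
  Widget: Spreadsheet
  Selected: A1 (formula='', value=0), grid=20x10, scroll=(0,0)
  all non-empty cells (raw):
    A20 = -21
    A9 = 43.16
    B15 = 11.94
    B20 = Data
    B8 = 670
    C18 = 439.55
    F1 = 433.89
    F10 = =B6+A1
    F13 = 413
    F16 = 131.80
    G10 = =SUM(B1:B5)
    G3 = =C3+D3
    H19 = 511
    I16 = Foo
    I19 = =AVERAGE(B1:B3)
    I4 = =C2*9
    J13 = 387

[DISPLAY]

                                         
                                         
          ┏━━━━━━━━━━━━━━━━━━━━━━━━━━━┓  
          ┃ Tetris                    ┃  
━━━━━━━━━━┠───────────────────────────┨  
Minesweepe┃          │Next:           ┃  
──────────┃          │ ░░             ┃  
■■■┏━━━━━━━━━━━━━━━━━━━━━━━━━━━┓      ┃  
■■■┃ Spreadsheet               ┃      ┃  
■■■┠───────────────────────────┨      ┃  
■■■┃A1:                        ┃      ┃  
■■■┃       A       B       C   ┃      ┃  
■■■┃---------------------------┃      ┃  
━━━┃  1      [0]       0       ┃      ┃  
   ┃  2        0       0       ┃      ┃  
   ┃  3        0       0       ┃      ┃  
   ┗━━━━━━━━━━━━━━━━━━━━━━━━━━━┛      ┃  
          ┃          │                ┃  


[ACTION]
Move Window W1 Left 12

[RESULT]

                                         
                                         
━━━━━━━━━━━━━━━━━━━━━━━━━━┓              
Tetris                    ┃              
──────────────────────────┨━┓            
         │Next:           ┃ ┃            
         │ ░░             ┃─┨            
   ┏━━━━━━━━━━━━━━━━━━━━━━━━━━━┓         
   ┃ Spreadsheet               ┃         
   ┠───────────────────────────┨         
   ┃A1:                        ┃         
   ┃       A       B       C   ┃         
   ┃---------------------------┃         
   ┃  1      [0]       0       ┃         
   ┃  2        0       0       ┃         
   ┃  3        0       0       ┃         
   ┗━━━━━━━━━━━━━━━━━━━━━━━━━━━┛         
         │                ┃              


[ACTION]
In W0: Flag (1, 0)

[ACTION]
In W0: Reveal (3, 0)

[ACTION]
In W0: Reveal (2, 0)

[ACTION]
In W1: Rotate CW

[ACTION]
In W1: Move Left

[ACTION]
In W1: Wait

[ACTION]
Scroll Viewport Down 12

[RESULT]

━━━━━━━━━━━━━━━━━━━━━━━━━━┓              
Tetris                    ┃              
──────────────────────────┨━┓            
         │Next:           ┃ ┃            
         │ ░░             ┃─┨            
   ┏━━━━━━━━━━━━━━━━━━━━━━━━━━━┓         
   ┃ Spreadsheet               ┃         
   ┠───────────────────────────┨         
   ┃A1:                        ┃         
   ┃       A       B       C   ┃         
   ┃---------------------------┃         
   ┃  1      [0]       0       ┃         
   ┃  2        0       0       ┃         
   ┃  3        0       0       ┃         
   ┗━━━━━━━━━━━━━━━━━━━━━━━━━━━┛         
         │                ┃              
━━━━━━━━━━━━━━━━━━━━━━━━━━┛              
                                         


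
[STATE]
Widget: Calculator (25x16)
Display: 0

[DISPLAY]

                        0
┌───┬───┬───┬───┐        
│ 7 │ 8 │ 9 │ ÷ │        
├───┼───┼───┼───┤        
│ 4 │ 5 │ 6 │ × │        
├───┼───┼───┼───┤        
│ 1 │ 2 │ 3 │ - │        
├───┼───┼───┼───┤        
│ 0 │ . │ = │ + │        
├───┼───┼───┼───┤        
│ C │ MC│ MR│ M+│        
└───┴───┴───┴───┘        
                         
                         
                         
                         


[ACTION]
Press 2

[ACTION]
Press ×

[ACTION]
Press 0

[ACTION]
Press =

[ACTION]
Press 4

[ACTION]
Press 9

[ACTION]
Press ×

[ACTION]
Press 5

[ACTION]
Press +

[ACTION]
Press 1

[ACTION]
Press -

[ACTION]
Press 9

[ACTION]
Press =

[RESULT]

                      237
┌───┬───┬───┬───┐        
│ 7 │ 8 │ 9 │ ÷ │        
├───┼───┼───┼───┤        
│ 4 │ 5 │ 6 │ × │        
├───┼───┼───┼───┤        
│ 1 │ 2 │ 3 │ - │        
├───┼───┼───┼───┤        
│ 0 │ . │ = │ + │        
├───┼───┼───┼───┤        
│ C │ MC│ MR│ M+│        
└───┴───┴───┴───┘        
                         
                         
                         
                         


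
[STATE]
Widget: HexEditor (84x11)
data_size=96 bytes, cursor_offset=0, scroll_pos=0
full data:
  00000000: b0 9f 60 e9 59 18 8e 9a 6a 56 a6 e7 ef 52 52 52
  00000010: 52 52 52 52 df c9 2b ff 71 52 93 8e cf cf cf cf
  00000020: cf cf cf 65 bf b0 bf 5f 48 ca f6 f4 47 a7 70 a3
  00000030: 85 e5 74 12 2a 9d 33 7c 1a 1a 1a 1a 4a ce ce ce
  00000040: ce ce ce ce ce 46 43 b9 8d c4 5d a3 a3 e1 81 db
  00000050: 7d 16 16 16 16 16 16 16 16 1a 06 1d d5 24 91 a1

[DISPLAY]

00000000  B0 9f 60 e9 59 18 8e 9a  6a 56 a6 e7 ef 52 52 52  |..`.Y...jV...RRR|      
00000010  52 52 52 52 df c9 2b ff  71 52 93 8e cf cf cf cf  |RRRR..+.qR......|      
00000020  cf cf cf 65 bf b0 bf 5f  48 ca f6 f4 47 a7 70 a3  |...e..._H...G.p.|      
00000030  85 e5 74 12 2a 9d 33 7c  1a 1a 1a 1a 4a ce ce ce  |..t.*.3|....J...|      
00000040  ce ce ce ce ce 46 43 b9  8d c4 5d a3 a3 e1 81 db  |.....FC...].....|      
00000050  7d 16 16 16 16 16 16 16  16 1a 06 1d d5 24 91 a1  |}............$..|      
                                                                                    
                                                                                    
                                                                                    
                                                                                    
                                                                                    


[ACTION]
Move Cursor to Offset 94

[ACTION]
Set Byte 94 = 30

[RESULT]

00000000  b0 9f 60 e9 59 18 8e 9a  6a 56 a6 e7 ef 52 52 52  |..`.Y...jV...RRR|      
00000010  52 52 52 52 df c9 2b ff  71 52 93 8e cf cf cf cf  |RRRR..+.qR......|      
00000020  cf cf cf 65 bf b0 bf 5f  48 ca f6 f4 47 a7 70 a3  |...e..._H...G.p.|      
00000030  85 e5 74 12 2a 9d 33 7c  1a 1a 1a 1a 4a ce ce ce  |..t.*.3|....J...|      
00000040  ce ce ce ce ce 46 43 b9  8d c4 5d a3 a3 e1 81 db  |.....FC...].....|      
00000050  7d 16 16 16 16 16 16 16  16 1a 06 1d d5 24 30 a1  |}............$0.|      
                                                                                    
                                                                                    
                                                                                    
                                                                                    
                                                                                    


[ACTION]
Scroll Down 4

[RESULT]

00000040  ce ce ce ce ce 46 43 b9  8d c4 5d a3 a3 e1 81 db  |.....FC...].....|      
00000050  7d 16 16 16 16 16 16 16  16 1a 06 1d d5 24 30 a1  |}............$0.|      
                                                                                    
                                                                                    
                                                                                    
                                                                                    
                                                                                    
                                                                                    
                                                                                    
                                                                                    
                                                                                    


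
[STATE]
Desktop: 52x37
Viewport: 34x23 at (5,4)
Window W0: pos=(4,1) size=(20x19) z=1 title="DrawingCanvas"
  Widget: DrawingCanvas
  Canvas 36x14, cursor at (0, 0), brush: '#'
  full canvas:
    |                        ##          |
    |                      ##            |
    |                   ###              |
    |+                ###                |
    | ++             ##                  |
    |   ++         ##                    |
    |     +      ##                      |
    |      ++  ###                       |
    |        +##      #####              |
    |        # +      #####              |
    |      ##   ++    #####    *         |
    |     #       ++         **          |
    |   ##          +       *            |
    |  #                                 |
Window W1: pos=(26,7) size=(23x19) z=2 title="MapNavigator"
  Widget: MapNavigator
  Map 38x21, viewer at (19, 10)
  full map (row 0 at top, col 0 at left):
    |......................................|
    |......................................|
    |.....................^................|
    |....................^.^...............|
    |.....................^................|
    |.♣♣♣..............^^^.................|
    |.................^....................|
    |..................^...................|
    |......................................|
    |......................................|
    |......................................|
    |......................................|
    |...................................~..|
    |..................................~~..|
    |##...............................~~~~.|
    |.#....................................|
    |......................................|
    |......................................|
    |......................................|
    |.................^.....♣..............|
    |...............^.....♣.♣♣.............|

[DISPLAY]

+                 ┃               
                  ┃               
                  ┃               
+                #┃  ┏━━━━━━━━━━━━
 ++             ##┃  ┃ MapNavigato
   ++         ##  ┃  ┠────────────
     +      ##    ┃  ┃...........^
      ++  ###     ┃  ┃............
        +##      #┃  ┃.........^^^
        # +      #┃  ┃........^...
      ##   ++    #┃  ┃.........^..
     #       ++   ┃  ┃............
   ##          +  ┃  ┃............
  #               ┃  ┃..........@.
                  ┃  ┃............
━━━━━━━━━━━━━━━━━━┛  ┃............
                     ┃............
                     ┃............
                     ┃............
                     ┃............
                     ┃............
                     ┗━━━━━━━━━━━━
                                  


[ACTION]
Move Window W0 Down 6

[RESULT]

                                  
                                  
                                  
━━━━━━━━━━━━━━━━━━┓  ┏━━━━━━━━━━━━
 DrawingCanvas    ┃  ┃ MapNavigato
──────────────────┨  ┠────────────
+                 ┃  ┃...........^
                  ┃  ┃............
                  ┃  ┃.........^^^
+                #┃  ┃........^...
 ++             ##┃  ┃.........^..
   ++         ##  ┃  ┃............
     +      ##    ┃  ┃............
      ++  ###     ┃  ┃..........@.
        +##      #┃  ┃............
        # +      #┃  ┃............
      ##   ++    #┃  ┃............
     #       ++   ┃  ┃............
   ##          +  ┃  ┃............
  #               ┃  ┃............
                  ┃  ┃............
━━━━━━━━━━━━━━━━━━┛  ┗━━━━━━━━━━━━
                                  


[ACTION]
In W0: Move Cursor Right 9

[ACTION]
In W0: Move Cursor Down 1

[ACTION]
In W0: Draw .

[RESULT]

                                  
                                  
                                  
━━━━━━━━━━━━━━━━━━┓  ┏━━━━━━━━━━━━
 DrawingCanvas    ┃  ┃ MapNavigato
──────────────────┨  ┠────────────
                  ┃  ┃...........^
         .        ┃  ┃............
                  ┃  ┃.........^^^
+                #┃  ┃........^...
 ++             ##┃  ┃.........^..
   ++         ##  ┃  ┃............
     +      ##    ┃  ┃............
      ++  ###     ┃  ┃..........@.
        +##      #┃  ┃............
        # +      #┃  ┃............
      ##   ++    #┃  ┃............
     #       ++   ┃  ┃............
   ##          +  ┃  ┃............
  #               ┃  ┃............
                  ┃  ┃............
━━━━━━━━━━━━━━━━━━┛  ┗━━━━━━━━━━━━
                                  
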